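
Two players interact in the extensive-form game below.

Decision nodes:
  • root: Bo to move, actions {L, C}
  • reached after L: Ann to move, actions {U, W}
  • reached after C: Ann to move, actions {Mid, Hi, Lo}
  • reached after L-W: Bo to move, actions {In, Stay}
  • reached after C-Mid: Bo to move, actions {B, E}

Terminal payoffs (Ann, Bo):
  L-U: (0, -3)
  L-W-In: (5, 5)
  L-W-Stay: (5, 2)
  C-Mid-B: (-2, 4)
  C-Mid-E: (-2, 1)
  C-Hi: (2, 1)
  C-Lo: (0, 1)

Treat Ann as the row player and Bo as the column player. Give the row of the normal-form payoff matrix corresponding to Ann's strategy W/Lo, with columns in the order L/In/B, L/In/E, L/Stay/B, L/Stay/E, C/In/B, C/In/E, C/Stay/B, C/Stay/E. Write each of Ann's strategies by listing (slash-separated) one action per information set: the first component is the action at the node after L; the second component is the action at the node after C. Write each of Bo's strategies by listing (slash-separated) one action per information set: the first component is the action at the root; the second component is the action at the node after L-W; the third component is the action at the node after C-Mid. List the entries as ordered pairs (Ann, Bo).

vs L/In/B: Bo plays L → Ann plays W at [L] → Bo plays In at [L-W] → (5, 5)
vs L/In/E: Bo plays L → Ann plays W at [L] → Bo plays In at [L-W] → (5, 5)
vs L/Stay/B: Bo plays L → Ann plays W at [L] → Bo plays Stay at [L-W] → (5, 2)
vs L/Stay/E: Bo plays L → Ann plays W at [L] → Bo plays Stay at [L-W] → (5, 2)
vs C/In/B: Bo plays C → Ann plays Lo at [C] → (0, 1)
vs C/In/E: Bo plays C → Ann plays Lo at [C] → (0, 1)
vs C/Stay/B: Bo plays C → Ann plays Lo at [C] → (0, 1)
vs C/Stay/E: Bo plays C → Ann plays Lo at [C] → (0, 1)

(5,5) (5,5) (5,2) (5,2) (0,1) (0,1) (0,1) (0,1)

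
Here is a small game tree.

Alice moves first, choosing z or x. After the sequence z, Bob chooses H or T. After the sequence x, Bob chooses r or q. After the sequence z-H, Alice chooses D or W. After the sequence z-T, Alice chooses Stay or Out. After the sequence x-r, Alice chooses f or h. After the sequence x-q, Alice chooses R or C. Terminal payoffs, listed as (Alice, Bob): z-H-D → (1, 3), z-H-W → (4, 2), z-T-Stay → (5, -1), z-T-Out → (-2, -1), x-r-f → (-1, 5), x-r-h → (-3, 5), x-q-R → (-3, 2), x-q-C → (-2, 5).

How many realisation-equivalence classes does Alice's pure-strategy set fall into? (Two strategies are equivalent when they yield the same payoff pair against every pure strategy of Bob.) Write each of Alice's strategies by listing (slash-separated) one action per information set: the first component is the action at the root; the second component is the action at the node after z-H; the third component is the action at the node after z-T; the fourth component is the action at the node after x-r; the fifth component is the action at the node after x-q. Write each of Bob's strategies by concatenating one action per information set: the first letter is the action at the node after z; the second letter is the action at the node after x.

Alice has 32 pure strategies: z/D/Stay/f/R, z/D/Stay/f/C, z/D/Stay/h/R, z/D/Stay/h/C, z/D/Out/f/R, z/D/Out/f/C, z/D/Out/h/R, z/D/Out/h/C, z/W/Stay/f/R, z/W/Stay/f/C, z/W/Stay/h/R, z/W/Stay/h/C, z/W/Out/f/R, z/W/Out/f/C, z/W/Out/h/R, z/W/Out/h/C, x/D/Stay/f/R, x/D/Stay/f/C, x/D/Stay/h/R, x/D/Stay/h/C, x/D/Out/f/R, x/D/Out/f/C, x/D/Out/h/R, x/D/Out/h/C, x/W/Stay/f/R, x/W/Stay/f/C, x/W/Stay/h/R, x/W/Stay/h/C, x/W/Out/f/R, x/W/Out/f/C, x/W/Out/h/R, x/W/Out/h/C. Columns: Hr, Hq, Tr, Tq.
{z/D/Stay/f/R, z/D/Stay/f/C, z/D/Stay/h/R, z/D/Stay/h/C} → row (1,3) (1,3) (5,-1) (5,-1)
{z/D/Out/f/R, z/D/Out/f/C, z/D/Out/h/R, z/D/Out/h/C} → row (1,3) (1,3) (-2,-1) (-2,-1)
{z/W/Stay/f/R, z/W/Stay/f/C, z/W/Stay/h/R, z/W/Stay/h/C} → row (4,2) (4,2) (5,-1) (5,-1)
{z/W/Out/f/R, z/W/Out/f/C, z/W/Out/h/R, z/W/Out/h/C} → row (4,2) (4,2) (-2,-1) (-2,-1)
{x/D/Stay/f/R, x/D/Out/f/R, x/W/Stay/f/R, x/W/Out/f/R} → row (-1,5) (-3,2) (-1,5) (-3,2)
{x/D/Stay/f/C, x/D/Out/f/C, x/W/Stay/f/C, x/W/Out/f/C} → row (-1,5) (-2,5) (-1,5) (-2,5)
{x/D/Stay/h/R, x/D/Out/h/R, x/W/Stay/h/R, x/W/Out/h/R} → row (-3,5) (-3,2) (-3,5) (-3,2)
{x/D/Stay/h/C, x/D/Out/h/C, x/W/Stay/h/C, x/W/Out/h/C} → row (-3,5) (-2,5) (-3,5) (-2,5)
That's 8 distinct rows out of 32 strategies.

8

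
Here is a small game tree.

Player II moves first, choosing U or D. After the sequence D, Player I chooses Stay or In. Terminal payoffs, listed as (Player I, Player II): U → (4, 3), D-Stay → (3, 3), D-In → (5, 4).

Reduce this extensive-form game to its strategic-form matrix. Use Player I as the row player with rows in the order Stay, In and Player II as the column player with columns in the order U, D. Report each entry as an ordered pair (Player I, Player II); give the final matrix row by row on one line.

Row Stay: U→(4,3), D→(3,3)
Row In: U→(4,3), D→(5,4)

Stay: (4,3) (3,3) | In: (4,3) (5,4)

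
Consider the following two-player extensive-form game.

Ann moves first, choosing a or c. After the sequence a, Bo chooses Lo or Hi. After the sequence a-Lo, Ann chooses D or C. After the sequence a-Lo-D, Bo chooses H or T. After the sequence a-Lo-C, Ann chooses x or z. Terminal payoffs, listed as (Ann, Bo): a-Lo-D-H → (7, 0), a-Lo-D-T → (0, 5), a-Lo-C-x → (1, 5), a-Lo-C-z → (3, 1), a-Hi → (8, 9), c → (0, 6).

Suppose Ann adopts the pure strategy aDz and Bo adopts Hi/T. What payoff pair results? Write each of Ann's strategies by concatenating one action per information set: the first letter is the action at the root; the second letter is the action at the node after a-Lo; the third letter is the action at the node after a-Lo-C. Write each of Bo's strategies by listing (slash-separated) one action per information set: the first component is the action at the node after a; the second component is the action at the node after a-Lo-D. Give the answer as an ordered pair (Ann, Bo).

(8, 9)

Trace the play path from the root:
  Ann plays a
  Bo plays Hi at [a]
→ terminal payoff (8, 9).
(Ann's choice at the node after a-Lo is never reached on this path, so it doesn't affect the outcome.)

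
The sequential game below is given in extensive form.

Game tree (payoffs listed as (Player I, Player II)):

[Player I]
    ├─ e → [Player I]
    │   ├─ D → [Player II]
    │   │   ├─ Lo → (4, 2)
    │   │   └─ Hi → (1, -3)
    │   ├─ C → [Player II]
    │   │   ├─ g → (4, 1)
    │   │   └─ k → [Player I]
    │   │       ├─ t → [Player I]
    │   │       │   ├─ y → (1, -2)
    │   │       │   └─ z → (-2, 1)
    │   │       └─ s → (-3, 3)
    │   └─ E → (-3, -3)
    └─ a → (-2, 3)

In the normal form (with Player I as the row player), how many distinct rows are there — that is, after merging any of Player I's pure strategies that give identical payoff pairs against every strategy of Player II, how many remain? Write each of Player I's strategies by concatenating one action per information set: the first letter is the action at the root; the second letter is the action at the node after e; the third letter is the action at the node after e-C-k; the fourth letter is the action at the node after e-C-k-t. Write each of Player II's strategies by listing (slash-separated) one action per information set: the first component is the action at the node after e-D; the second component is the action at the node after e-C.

6

Player I has 24 pure strategies: eDty, eDtz, eDsy, eDsz, eCty, eCtz, eCsy, eCsz, eEty, eEtz, eEsy, eEsz, aDty, aDtz, aDsy, aDsz, aCty, aCtz, aCsy, aCsz, aEty, aEtz, aEsy, aEsz. Columns: Lo/g, Lo/k, Hi/g, Hi/k.
{eDty, eDtz, eDsy, eDsz} → row (4,2) (4,2) (1,-3) (1,-3)
{eCty} → row (4,1) (1,-2) (4,1) (1,-2)
{eCtz} → row (4,1) (-2,1) (4,1) (-2,1)
{eCsy, eCsz} → row (4,1) (-3,3) (4,1) (-3,3)
{eEty, eEtz, eEsy, eEsz} → row (-3,-3) (-3,-3) (-3,-3) (-3,-3)
{aDty, aDtz, aDsy, aDsz, aCty, aCtz, aCsy, aCsz, aEty, aEtz, aEsy, aEsz} → row (-2,3) (-2,3) (-2,3) (-2,3)
That's 6 distinct rows out of 24 strategies.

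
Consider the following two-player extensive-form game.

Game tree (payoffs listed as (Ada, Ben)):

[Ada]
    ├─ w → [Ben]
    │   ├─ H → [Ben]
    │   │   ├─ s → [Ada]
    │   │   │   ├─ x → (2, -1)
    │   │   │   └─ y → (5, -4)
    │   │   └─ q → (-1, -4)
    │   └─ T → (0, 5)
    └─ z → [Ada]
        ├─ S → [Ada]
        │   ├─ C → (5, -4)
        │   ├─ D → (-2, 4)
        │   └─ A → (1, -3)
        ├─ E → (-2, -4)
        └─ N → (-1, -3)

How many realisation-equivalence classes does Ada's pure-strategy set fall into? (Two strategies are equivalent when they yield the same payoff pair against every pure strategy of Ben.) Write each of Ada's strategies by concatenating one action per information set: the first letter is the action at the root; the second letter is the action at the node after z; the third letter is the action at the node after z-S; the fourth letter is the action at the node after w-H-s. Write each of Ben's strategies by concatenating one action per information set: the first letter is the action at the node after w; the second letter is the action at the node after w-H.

Ada has 36 pure strategies: wSCx, wSCy, wSDx, wSDy, wSAx, wSAy, wECx, wECy, wEDx, wEDy, wEAx, wEAy, wNCx, wNCy, wNDx, wNDy, wNAx, wNAy, zSCx, zSCy, zSDx, zSDy, zSAx, zSAy, zECx, zECy, zEDx, zEDy, zEAx, zEAy, zNCx, zNCy, zNDx, zNDy, zNAx, zNAy. Columns: Hs, Hq, Ts, Tq.
{wSCx, wSDx, wSAx, wECx, wEDx, wEAx, wNCx, wNDx, wNAx} → row (2,-1) (-1,-4) (0,5) (0,5)
{wSCy, wSDy, wSAy, wECy, wEDy, wEAy, wNCy, wNDy, wNAy} → row (5,-4) (-1,-4) (0,5) (0,5)
{zSCx, zSCy} → row (5,-4) (5,-4) (5,-4) (5,-4)
{zSDx, zSDy} → row (-2,4) (-2,4) (-2,4) (-2,4)
{zSAx, zSAy} → row (1,-3) (1,-3) (1,-3) (1,-3)
{zECx, zECy, zEDx, zEDy, zEAx, zEAy} → row (-2,-4) (-2,-4) (-2,-4) (-2,-4)
{zNCx, zNCy, zNDx, zNDy, zNAx, zNAy} → row (-1,-3) (-1,-3) (-1,-3) (-1,-3)
That's 7 distinct rows out of 36 strategies.

7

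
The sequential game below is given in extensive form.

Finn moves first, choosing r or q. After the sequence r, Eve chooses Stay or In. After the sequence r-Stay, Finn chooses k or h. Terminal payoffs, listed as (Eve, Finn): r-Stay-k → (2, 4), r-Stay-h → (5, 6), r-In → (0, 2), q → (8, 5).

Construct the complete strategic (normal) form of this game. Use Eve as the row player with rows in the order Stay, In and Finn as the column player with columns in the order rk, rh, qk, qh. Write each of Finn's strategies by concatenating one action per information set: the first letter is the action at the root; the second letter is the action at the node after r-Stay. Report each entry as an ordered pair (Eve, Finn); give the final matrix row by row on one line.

Stay: (2,4) (5,6) (8,5) (8,5) | In: (0,2) (0,2) (8,5) (8,5)

Row Stay: rk→(2,4), rh→(5,6), qk→(8,5), qh→(8,5)
Row In: rk→(0,2), rh→(0,2), qk→(8,5), qh→(8,5)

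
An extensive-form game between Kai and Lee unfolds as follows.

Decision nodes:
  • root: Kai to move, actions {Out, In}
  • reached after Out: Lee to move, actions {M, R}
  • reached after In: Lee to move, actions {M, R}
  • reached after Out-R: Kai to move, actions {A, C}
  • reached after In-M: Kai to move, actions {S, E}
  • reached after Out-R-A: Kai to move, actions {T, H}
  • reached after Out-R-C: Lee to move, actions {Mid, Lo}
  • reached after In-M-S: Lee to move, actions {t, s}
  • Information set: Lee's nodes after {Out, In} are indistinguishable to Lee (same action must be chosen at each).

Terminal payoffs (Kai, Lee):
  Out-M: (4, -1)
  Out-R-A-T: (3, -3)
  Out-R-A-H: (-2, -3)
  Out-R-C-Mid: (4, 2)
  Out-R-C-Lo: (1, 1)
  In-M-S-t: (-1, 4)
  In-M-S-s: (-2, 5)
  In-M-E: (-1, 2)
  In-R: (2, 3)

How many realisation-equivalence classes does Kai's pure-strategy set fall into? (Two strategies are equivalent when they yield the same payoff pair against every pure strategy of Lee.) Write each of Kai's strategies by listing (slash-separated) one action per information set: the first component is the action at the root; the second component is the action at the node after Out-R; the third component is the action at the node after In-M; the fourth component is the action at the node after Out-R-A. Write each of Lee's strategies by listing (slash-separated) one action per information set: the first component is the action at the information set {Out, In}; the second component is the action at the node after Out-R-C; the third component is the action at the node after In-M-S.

5

Kai has 16 pure strategies: Out/A/S/T, Out/A/S/H, Out/A/E/T, Out/A/E/H, Out/C/S/T, Out/C/S/H, Out/C/E/T, Out/C/E/H, In/A/S/T, In/A/S/H, In/A/E/T, In/A/E/H, In/C/S/T, In/C/S/H, In/C/E/T, In/C/E/H. Columns: M/Mid/t, M/Mid/s, M/Lo/t, M/Lo/s, R/Mid/t, R/Mid/s, R/Lo/t, R/Lo/s.
{Out/A/S/T, Out/A/E/T} → row (4,-1) (4,-1) (4,-1) (4,-1) (3,-3) (3,-3) (3,-3) (3,-3)
{Out/A/S/H, Out/A/E/H} → row (4,-1) (4,-1) (4,-1) (4,-1) (-2,-3) (-2,-3) (-2,-3) (-2,-3)
{Out/C/S/T, Out/C/S/H, Out/C/E/T, Out/C/E/H} → row (4,-1) (4,-1) (4,-1) (4,-1) (4,2) (4,2) (1,1) (1,1)
{In/A/S/T, In/A/S/H, In/C/S/T, In/C/S/H} → row (-1,4) (-2,5) (-1,4) (-2,5) (2,3) (2,3) (2,3) (2,3)
{In/A/E/T, In/A/E/H, In/C/E/T, In/C/E/H} → row (-1,2) (-1,2) (-1,2) (-1,2) (2,3) (2,3) (2,3) (2,3)
That's 5 distinct rows out of 16 strategies.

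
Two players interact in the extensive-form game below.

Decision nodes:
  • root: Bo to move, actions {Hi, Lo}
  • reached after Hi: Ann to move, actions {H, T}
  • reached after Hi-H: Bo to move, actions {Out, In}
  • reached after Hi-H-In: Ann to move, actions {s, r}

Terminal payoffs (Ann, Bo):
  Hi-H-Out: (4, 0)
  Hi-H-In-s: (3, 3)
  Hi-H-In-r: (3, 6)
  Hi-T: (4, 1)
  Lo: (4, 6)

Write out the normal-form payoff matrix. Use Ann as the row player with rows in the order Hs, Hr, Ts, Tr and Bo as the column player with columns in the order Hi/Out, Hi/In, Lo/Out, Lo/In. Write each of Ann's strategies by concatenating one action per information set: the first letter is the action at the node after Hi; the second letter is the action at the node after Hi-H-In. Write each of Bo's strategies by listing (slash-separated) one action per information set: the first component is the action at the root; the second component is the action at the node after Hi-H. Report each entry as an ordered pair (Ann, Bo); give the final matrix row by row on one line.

Hs: (4,0) (3,3) (4,6) (4,6) | Hr: (4,0) (3,6) (4,6) (4,6) | Ts: (4,1) (4,1) (4,6) (4,6) | Tr: (4,1) (4,1) (4,6) (4,6)

Row Hs: Hi/Out→(4,0), Hi/In→(3,3), Lo/Out→(4,6), Lo/In→(4,6)
Row Hr: Hi/Out→(4,0), Hi/In→(3,6), Lo/Out→(4,6), Lo/In→(4,6)
Row Ts: Hi/Out→(4,1), Hi/In→(4,1), Lo/Out→(4,6), Lo/In→(4,6)
Row Tr: Hi/Out→(4,1), Hi/In→(4,1), Lo/Out→(4,6), Lo/In→(4,6)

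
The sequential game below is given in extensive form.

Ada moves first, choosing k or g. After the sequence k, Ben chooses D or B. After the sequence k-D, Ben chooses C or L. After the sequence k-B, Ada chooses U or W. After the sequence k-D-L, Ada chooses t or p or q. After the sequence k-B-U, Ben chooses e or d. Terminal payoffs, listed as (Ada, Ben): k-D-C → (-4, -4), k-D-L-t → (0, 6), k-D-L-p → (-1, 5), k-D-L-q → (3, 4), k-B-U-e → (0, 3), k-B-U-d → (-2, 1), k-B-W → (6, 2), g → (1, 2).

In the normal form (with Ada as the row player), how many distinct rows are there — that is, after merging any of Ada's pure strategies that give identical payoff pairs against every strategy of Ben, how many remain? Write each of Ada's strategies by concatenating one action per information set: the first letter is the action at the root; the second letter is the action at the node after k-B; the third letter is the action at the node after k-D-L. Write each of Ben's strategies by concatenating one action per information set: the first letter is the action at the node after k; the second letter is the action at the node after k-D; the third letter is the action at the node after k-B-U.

Ada has 12 pure strategies: kUt, kUp, kUq, kWt, kWp, kWq, gUt, gUp, gUq, gWt, gWp, gWq. Columns: DCe, DCd, DLe, DLd, BCe, BCd, BLe, BLd.
{kUt} → row (-4,-4) (-4,-4) (0,6) (0,6) (0,3) (-2,1) (0,3) (-2,1)
{kUp} → row (-4,-4) (-4,-4) (-1,5) (-1,5) (0,3) (-2,1) (0,3) (-2,1)
{kUq} → row (-4,-4) (-4,-4) (3,4) (3,4) (0,3) (-2,1) (0,3) (-2,1)
{kWt} → row (-4,-4) (-4,-4) (0,6) (0,6) (6,2) (6,2) (6,2) (6,2)
{kWp} → row (-4,-4) (-4,-4) (-1,5) (-1,5) (6,2) (6,2) (6,2) (6,2)
{kWq} → row (-4,-4) (-4,-4) (3,4) (3,4) (6,2) (6,2) (6,2) (6,2)
{gUt, gUp, gUq, gWt, gWp, gWq} → row (1,2) (1,2) (1,2) (1,2) (1,2) (1,2) (1,2) (1,2)
That's 7 distinct rows out of 12 strategies.

7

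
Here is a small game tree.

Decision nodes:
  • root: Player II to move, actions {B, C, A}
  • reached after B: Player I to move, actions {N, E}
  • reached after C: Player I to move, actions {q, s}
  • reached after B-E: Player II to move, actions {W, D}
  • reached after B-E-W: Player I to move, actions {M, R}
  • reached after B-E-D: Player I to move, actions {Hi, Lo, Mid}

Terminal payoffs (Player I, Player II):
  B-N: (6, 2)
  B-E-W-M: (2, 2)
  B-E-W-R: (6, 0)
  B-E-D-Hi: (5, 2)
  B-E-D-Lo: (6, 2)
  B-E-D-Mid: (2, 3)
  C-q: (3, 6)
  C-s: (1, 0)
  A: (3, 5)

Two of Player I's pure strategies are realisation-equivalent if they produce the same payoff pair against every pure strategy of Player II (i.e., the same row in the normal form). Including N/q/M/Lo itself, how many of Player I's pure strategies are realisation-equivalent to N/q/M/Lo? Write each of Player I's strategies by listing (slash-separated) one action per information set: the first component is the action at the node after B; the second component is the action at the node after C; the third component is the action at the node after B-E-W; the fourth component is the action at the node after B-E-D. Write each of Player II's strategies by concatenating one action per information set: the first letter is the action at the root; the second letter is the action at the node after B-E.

Row for N/q/M/Lo (columns BW, BD, CW, CD, AW, AD): (6,2) (6,2) (3,6) (3,6) (3,5) (3,5).
Under N/q/M/Lo, Player I's choice at the node after B-E-W and at the node after B-E-D can never be reached regardless of what Player II does, so varying those choices leaves every outcome unchanged.
Holding the reachable choices fixed and varying the unreachable ones freely already gives 2 × 3 = 6 equivalent strategies.
No other strategy reproduces this row, so those 6 are the full class: N/q/M/Hi, N/q/M/Lo, N/q/M/Mid, N/q/R/Hi, N/q/R/Lo, N/q/R/Mid.

6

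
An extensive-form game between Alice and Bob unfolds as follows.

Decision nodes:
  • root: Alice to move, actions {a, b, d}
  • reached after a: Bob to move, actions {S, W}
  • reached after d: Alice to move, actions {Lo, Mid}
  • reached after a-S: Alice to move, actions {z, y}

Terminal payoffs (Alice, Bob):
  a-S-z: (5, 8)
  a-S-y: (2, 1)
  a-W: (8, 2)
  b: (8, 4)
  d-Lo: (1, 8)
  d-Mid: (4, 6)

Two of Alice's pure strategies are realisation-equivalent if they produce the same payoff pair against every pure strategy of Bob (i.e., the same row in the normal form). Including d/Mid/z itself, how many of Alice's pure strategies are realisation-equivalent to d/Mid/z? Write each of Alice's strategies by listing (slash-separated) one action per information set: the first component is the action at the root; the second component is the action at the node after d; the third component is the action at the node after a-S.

2

Row for d/Mid/z (columns S, W): (4,6) (4,6).
Under d/Mid/z, Alice's choice at the node after a-S can never be reached regardless of what Bob does, so varying those choices leaves every outcome unchanged.
Holding the reachable choices fixed and varying the unreachable one freely already gives 2 equivalent strategies.
No other strategy reproduces this row, so those 2 are the full class: d/Mid/z, d/Mid/y.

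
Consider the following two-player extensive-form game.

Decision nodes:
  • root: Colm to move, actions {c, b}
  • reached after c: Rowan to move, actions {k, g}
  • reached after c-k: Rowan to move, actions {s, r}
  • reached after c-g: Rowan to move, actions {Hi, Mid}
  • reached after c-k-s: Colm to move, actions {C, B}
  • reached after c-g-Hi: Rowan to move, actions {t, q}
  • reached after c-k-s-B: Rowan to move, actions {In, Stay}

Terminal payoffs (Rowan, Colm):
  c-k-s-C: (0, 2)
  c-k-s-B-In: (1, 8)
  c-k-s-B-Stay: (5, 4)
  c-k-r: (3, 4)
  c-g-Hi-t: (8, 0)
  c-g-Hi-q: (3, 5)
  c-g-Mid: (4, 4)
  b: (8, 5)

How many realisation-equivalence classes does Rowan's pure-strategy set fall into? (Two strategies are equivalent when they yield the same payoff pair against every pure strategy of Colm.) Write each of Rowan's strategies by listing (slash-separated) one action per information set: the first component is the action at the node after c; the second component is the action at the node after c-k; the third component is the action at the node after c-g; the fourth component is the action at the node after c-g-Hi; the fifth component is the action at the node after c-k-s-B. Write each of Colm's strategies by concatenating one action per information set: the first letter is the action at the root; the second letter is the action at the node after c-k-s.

Rowan has 32 pure strategies: k/s/Hi/t/In, k/s/Hi/t/Stay, k/s/Hi/q/In, k/s/Hi/q/Stay, k/s/Mid/t/In, k/s/Mid/t/Stay, k/s/Mid/q/In, k/s/Mid/q/Stay, k/r/Hi/t/In, k/r/Hi/t/Stay, k/r/Hi/q/In, k/r/Hi/q/Stay, k/r/Mid/t/In, k/r/Mid/t/Stay, k/r/Mid/q/In, k/r/Mid/q/Stay, g/s/Hi/t/In, g/s/Hi/t/Stay, g/s/Hi/q/In, g/s/Hi/q/Stay, g/s/Mid/t/In, g/s/Mid/t/Stay, g/s/Mid/q/In, g/s/Mid/q/Stay, g/r/Hi/t/In, g/r/Hi/t/Stay, g/r/Hi/q/In, g/r/Hi/q/Stay, g/r/Mid/t/In, g/r/Mid/t/Stay, g/r/Mid/q/In, g/r/Mid/q/Stay. Columns: cC, cB, bC, bB.
{k/s/Hi/t/In, k/s/Hi/q/In, k/s/Mid/t/In, k/s/Mid/q/In} → row (0,2) (1,8) (8,5) (8,5)
{k/s/Hi/t/Stay, k/s/Hi/q/Stay, k/s/Mid/t/Stay, k/s/Mid/q/Stay} → row (0,2) (5,4) (8,5) (8,5)
{k/r/Hi/t/In, k/r/Hi/t/Stay, k/r/Hi/q/In, k/r/Hi/q/Stay, k/r/Mid/t/In, k/r/Mid/t/Stay, k/r/Mid/q/In, k/r/Mid/q/Stay} → row (3,4) (3,4) (8,5) (8,5)
{g/s/Hi/t/In, g/s/Hi/t/Stay, g/r/Hi/t/In, g/r/Hi/t/Stay} → row (8,0) (8,0) (8,5) (8,5)
{g/s/Hi/q/In, g/s/Hi/q/Stay, g/r/Hi/q/In, g/r/Hi/q/Stay} → row (3,5) (3,5) (8,5) (8,5)
{g/s/Mid/t/In, g/s/Mid/t/Stay, g/s/Mid/q/In, g/s/Mid/q/Stay, g/r/Mid/t/In, g/r/Mid/t/Stay, g/r/Mid/q/In, g/r/Mid/q/Stay} → row (4,4) (4,4) (8,5) (8,5)
That's 6 distinct rows out of 32 strategies.

6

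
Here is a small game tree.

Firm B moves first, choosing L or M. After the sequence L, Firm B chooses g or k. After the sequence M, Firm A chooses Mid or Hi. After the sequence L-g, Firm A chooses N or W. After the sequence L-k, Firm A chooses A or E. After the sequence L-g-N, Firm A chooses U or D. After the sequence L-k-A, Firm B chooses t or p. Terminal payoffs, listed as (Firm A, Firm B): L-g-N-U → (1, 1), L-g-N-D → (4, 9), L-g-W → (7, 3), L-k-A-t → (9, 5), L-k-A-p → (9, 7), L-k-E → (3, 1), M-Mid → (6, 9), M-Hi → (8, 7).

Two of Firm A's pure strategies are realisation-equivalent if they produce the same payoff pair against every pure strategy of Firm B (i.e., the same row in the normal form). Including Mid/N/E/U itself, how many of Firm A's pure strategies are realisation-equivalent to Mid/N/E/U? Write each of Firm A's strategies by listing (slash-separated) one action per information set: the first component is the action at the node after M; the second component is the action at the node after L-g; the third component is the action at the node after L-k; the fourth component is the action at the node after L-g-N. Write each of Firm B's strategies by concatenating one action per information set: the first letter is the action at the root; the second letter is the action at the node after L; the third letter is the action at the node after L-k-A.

1

Row for Mid/N/E/U (columns Lgt, Lgp, Lkt, Lkp, Mgt, Mgp, Mkt, Mkp): (1,1) (1,1) (3,1) (3,1) (6,9) (6,9) (6,9) (6,9).
Every one of Firm A's information sets is on the play path for some reply by Firm B when Firm A follows Mid/N/E/U.
Changing the action at any of them therefore changes at least one column, so only Mid/N/E/U itself gives this row.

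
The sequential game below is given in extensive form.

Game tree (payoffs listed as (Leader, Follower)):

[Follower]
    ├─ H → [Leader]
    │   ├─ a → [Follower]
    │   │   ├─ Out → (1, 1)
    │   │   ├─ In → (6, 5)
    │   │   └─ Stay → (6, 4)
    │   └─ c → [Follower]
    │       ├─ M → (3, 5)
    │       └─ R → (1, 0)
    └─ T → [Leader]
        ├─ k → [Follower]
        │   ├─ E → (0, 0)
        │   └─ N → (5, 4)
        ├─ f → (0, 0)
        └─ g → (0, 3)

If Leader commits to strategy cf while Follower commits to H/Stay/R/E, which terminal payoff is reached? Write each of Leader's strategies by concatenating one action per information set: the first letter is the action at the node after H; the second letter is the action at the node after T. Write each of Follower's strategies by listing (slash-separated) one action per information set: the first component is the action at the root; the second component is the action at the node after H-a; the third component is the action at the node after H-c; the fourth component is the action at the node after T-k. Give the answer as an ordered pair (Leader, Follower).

(1, 0)

Trace the play path from the root:
  Follower plays H
  Leader plays c at [H]
  Follower plays R at [H-c]
→ terminal payoff (1, 0).
(Leader's choice at the node after T is never reached on this path, so it doesn't affect the outcome.)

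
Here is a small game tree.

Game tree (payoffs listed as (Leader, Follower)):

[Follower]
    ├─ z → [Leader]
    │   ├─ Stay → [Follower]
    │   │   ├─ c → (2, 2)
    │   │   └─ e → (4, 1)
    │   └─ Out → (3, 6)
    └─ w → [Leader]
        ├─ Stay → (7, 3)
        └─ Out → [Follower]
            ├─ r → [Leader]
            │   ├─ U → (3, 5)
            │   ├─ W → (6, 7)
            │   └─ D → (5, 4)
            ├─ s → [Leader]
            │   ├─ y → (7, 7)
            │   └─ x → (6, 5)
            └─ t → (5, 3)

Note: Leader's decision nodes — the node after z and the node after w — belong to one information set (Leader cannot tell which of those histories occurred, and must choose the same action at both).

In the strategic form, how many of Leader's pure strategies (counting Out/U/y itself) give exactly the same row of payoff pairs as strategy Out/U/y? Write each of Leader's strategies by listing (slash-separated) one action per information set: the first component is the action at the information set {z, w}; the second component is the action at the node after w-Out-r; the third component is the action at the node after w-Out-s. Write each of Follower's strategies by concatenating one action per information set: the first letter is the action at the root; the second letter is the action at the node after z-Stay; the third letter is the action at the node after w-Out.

Row for Out/U/y (columns zcr, zcs, zct, zer, zes, zet, wcr, wcs, wct, wer, wes, wet): (3,6) (3,6) (3,6) (3,6) (3,6) (3,6) (3,5) (7,7) (5,3) (3,5) (7,7) (5,3).
Every one of Leader's information sets is on the play path for some reply by Follower when Leader follows Out/U/y.
Changing the action at any of them therefore changes at least one column, so only Out/U/y itself gives this row.

1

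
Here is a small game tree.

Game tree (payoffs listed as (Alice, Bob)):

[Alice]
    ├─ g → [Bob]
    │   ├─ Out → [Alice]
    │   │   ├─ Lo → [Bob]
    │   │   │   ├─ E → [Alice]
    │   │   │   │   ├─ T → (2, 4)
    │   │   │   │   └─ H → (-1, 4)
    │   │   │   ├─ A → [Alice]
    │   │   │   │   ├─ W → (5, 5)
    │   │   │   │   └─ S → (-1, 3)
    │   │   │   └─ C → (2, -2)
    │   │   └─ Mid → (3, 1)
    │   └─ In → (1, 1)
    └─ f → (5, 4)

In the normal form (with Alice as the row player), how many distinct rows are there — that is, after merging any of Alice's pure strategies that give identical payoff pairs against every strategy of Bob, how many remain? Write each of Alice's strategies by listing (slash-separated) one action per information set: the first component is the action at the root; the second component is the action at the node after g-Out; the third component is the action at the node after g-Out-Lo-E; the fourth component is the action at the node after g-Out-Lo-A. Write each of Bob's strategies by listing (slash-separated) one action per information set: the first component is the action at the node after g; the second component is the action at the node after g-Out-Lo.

6

Alice has 16 pure strategies: g/Lo/T/W, g/Lo/T/S, g/Lo/H/W, g/Lo/H/S, g/Mid/T/W, g/Mid/T/S, g/Mid/H/W, g/Mid/H/S, f/Lo/T/W, f/Lo/T/S, f/Lo/H/W, f/Lo/H/S, f/Mid/T/W, f/Mid/T/S, f/Mid/H/W, f/Mid/H/S. Columns: Out/E, Out/A, Out/C, In/E, In/A, In/C.
{g/Lo/T/W} → row (2,4) (5,5) (2,-2) (1,1) (1,1) (1,1)
{g/Lo/T/S} → row (2,4) (-1,3) (2,-2) (1,1) (1,1) (1,1)
{g/Lo/H/W} → row (-1,4) (5,5) (2,-2) (1,1) (1,1) (1,1)
{g/Lo/H/S} → row (-1,4) (-1,3) (2,-2) (1,1) (1,1) (1,1)
{g/Mid/T/W, g/Mid/T/S, g/Mid/H/W, g/Mid/H/S} → row (3,1) (3,1) (3,1) (1,1) (1,1) (1,1)
{f/Lo/T/W, f/Lo/T/S, f/Lo/H/W, f/Lo/H/S, f/Mid/T/W, f/Mid/T/S, f/Mid/H/W, f/Mid/H/S} → row (5,4) (5,4) (5,4) (5,4) (5,4) (5,4)
That's 6 distinct rows out of 16 strategies.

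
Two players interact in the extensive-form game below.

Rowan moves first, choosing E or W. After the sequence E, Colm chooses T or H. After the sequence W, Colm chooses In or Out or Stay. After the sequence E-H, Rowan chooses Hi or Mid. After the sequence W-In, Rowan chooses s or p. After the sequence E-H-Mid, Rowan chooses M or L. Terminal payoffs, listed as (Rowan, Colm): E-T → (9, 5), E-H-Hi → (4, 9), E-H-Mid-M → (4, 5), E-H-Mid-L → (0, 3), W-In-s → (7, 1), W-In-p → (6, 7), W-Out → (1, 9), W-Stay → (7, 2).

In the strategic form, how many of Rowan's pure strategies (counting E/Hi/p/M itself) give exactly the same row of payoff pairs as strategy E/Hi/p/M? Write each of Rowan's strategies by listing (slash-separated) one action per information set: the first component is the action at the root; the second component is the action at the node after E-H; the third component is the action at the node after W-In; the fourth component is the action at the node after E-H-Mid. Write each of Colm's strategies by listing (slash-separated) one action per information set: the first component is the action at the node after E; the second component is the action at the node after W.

Row for E/Hi/p/M (columns T/In, T/Out, T/Stay, H/In, H/Out, H/Stay): (9,5) (9,5) (9,5) (4,9) (4,9) (4,9).
Under E/Hi/p/M, Rowan's choice at the node after W-In and at the node after E-H-Mid can never be reached regardless of what Colm does, so varying those choices leaves every outcome unchanged.
Holding the reachable choices fixed and varying the unreachable ones freely already gives 2 × 2 = 4 equivalent strategies.
No other strategy reproduces this row, so those 4 are the full class: E/Hi/s/M, E/Hi/s/L, E/Hi/p/M, E/Hi/p/L.

4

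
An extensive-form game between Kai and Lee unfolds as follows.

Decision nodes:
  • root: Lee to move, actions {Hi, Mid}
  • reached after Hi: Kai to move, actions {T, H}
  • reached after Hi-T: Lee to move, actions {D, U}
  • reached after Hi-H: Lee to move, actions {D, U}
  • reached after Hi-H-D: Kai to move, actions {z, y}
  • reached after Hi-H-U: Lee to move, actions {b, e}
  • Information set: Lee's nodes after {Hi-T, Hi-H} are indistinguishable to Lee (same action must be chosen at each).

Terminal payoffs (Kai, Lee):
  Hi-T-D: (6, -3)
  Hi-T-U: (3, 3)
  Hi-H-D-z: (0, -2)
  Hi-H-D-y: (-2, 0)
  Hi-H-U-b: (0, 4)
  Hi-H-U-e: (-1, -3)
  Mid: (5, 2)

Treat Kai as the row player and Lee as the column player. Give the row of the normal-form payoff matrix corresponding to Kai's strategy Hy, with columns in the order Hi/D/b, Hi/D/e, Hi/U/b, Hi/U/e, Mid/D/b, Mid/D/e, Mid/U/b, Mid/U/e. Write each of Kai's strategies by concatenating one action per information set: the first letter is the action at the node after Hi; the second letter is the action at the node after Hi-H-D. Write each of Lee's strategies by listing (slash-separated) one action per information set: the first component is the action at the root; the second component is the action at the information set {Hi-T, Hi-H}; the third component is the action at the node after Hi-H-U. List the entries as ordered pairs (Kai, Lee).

(-2,0) (-2,0) (0,4) (-1,-3) (5,2) (5,2) (5,2) (5,2)

vs Hi/D/b: Lee plays Hi → Kai plays H at [Hi] → Lee plays D at [Hi-H] → Kai plays y at [Hi-H-D] → (-2, 0)
vs Hi/D/e: Lee plays Hi → Kai plays H at [Hi] → Lee plays D at [Hi-H] → Kai plays y at [Hi-H-D] → (-2, 0)
vs Hi/U/b: Lee plays Hi → Kai plays H at [Hi] → Lee plays U at [Hi-H] → Lee plays b at [Hi-H-U] → (0, 4)
vs Hi/U/e: Lee plays Hi → Kai plays H at [Hi] → Lee plays U at [Hi-H] → Lee plays e at [Hi-H-U] → (-1, -3)
vs Mid/D/b: Lee plays Mid → (5, 2)
vs Mid/D/e: Lee plays Mid → (5, 2)
vs Mid/U/b: Lee plays Mid → (5, 2)
vs Mid/U/e: Lee plays Mid → (5, 2)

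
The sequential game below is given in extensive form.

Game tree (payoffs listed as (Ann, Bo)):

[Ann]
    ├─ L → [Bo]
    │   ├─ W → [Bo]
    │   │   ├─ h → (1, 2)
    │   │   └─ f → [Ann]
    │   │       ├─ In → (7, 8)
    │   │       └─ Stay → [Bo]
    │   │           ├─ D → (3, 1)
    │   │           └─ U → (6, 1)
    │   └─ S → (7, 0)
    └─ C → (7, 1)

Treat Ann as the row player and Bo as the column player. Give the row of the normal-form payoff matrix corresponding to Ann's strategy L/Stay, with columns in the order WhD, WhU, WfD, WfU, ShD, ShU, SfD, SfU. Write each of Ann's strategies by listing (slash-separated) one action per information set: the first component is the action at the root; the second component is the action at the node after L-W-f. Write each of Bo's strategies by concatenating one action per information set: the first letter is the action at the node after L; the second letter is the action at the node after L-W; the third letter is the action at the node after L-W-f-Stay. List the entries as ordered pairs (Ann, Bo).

vs WhD: Ann plays L → Bo plays W at [L] → Bo plays h at [L-W] → (1, 2)
vs WhU: Ann plays L → Bo plays W at [L] → Bo plays h at [L-W] → (1, 2)
vs WfD: Ann plays L → Bo plays W at [L] → Bo plays f at [L-W] → Ann plays Stay at [L-W-f] → Bo plays D at [L-W-f-Stay] → (3, 1)
vs WfU: Ann plays L → Bo plays W at [L] → Bo plays f at [L-W] → Ann plays Stay at [L-W-f] → Bo plays U at [L-W-f-Stay] → (6, 1)
vs ShD: Ann plays L → Bo plays S at [L] → (7, 0)
vs ShU: Ann plays L → Bo plays S at [L] → (7, 0)
vs SfD: Ann plays L → Bo plays S at [L] → (7, 0)
vs SfU: Ann plays L → Bo plays S at [L] → (7, 0)

(1,2) (1,2) (3,1) (6,1) (7,0) (7,0) (7,0) (7,0)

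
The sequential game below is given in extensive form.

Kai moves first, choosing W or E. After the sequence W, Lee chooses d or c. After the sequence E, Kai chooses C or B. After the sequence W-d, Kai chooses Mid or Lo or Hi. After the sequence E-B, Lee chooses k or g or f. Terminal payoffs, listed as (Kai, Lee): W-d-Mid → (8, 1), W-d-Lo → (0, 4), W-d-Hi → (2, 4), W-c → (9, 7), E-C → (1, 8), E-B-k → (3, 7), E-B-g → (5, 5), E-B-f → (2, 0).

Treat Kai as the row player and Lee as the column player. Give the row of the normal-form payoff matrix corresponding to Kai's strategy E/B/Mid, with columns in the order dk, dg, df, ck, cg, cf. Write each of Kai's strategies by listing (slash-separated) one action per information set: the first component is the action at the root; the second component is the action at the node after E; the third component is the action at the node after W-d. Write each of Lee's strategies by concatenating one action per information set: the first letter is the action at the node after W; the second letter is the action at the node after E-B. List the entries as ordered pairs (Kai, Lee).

vs dk: Kai plays E → Kai plays B at [E] → Lee plays k at [E-B] → (3, 7)
vs dg: Kai plays E → Kai plays B at [E] → Lee plays g at [E-B] → (5, 5)
vs df: Kai plays E → Kai plays B at [E] → Lee plays f at [E-B] → (2, 0)
vs ck: Kai plays E → Kai plays B at [E] → Lee plays k at [E-B] → (3, 7)
vs cg: Kai plays E → Kai plays B at [E] → Lee plays g at [E-B] → (5, 5)
vs cf: Kai plays E → Kai plays B at [E] → Lee plays f at [E-B] → (2, 0)

(3,7) (5,5) (2,0) (3,7) (5,5) (2,0)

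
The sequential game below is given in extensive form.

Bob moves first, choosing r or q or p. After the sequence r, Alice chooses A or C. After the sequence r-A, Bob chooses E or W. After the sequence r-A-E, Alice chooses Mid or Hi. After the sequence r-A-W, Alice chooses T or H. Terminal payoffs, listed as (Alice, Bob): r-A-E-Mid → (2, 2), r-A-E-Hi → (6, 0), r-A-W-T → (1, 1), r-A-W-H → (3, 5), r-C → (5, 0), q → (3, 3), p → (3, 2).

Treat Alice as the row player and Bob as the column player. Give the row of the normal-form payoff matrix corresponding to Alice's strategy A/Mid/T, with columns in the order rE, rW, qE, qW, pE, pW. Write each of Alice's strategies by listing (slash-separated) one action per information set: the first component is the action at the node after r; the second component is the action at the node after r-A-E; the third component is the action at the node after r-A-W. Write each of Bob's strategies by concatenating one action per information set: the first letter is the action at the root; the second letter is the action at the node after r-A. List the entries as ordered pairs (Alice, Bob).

(2,2) (1,1) (3,3) (3,3) (3,2) (3,2)

vs rE: Bob plays r → Alice plays A at [r] → Bob plays E at [r-A] → Alice plays Mid at [r-A-E] → (2, 2)
vs rW: Bob plays r → Alice plays A at [r] → Bob plays W at [r-A] → Alice plays T at [r-A-W] → (1, 1)
vs qE: Bob plays q → (3, 3)
vs qW: Bob plays q → (3, 3)
vs pE: Bob plays p → (3, 2)
vs pW: Bob plays p → (3, 2)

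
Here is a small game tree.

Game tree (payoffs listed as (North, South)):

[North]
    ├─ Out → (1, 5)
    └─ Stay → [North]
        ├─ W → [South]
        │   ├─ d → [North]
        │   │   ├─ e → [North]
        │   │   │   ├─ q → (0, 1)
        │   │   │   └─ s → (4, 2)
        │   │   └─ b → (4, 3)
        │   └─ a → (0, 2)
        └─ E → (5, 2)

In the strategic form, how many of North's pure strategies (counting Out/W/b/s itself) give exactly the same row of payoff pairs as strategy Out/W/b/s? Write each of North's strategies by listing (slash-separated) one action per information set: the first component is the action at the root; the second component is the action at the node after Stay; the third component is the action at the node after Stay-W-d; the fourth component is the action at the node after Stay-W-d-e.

8

Row for Out/W/b/s (columns d, a): (1,5) (1,5).
Under Out/W/b/s, North's choice at the node after Stay and at the node after Stay-W-d and at the node after Stay-W-d-e can never be reached regardless of what South does, so varying those choices leaves every outcome unchanged.
Holding the reachable choices fixed and varying the unreachable ones freely already gives 2 × 2 × 2 = 8 equivalent strategies.
No other strategy reproduces this row, so those 8 are the full class: Out/W/e/q, Out/W/e/s, Out/W/b/q, Out/W/b/s, Out/E/e/q, Out/E/e/s, Out/E/b/q, Out/E/b/s.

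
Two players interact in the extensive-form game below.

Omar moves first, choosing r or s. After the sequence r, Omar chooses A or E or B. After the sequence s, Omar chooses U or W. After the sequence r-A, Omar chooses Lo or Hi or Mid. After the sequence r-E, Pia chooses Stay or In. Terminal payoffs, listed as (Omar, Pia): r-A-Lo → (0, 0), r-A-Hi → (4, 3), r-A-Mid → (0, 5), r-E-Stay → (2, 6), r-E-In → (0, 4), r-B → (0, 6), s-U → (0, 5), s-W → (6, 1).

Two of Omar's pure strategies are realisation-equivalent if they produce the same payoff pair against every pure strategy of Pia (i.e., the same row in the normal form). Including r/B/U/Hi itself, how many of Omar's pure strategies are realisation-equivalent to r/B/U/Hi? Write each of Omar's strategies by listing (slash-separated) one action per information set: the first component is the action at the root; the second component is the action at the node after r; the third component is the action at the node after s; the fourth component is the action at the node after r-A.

Row for r/B/U/Hi (columns Stay, In): (0,6) (0,6).
Under r/B/U/Hi, Omar's choice at the node after s and at the node after r-A can never be reached regardless of what Pia does, so varying those choices leaves every outcome unchanged.
Holding the reachable choices fixed and varying the unreachable ones freely already gives 2 × 3 = 6 equivalent strategies.
No other strategy reproduces this row, so those 6 are the full class: r/B/U/Lo, r/B/U/Hi, r/B/U/Mid, r/B/W/Lo, r/B/W/Hi, r/B/W/Mid.

6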